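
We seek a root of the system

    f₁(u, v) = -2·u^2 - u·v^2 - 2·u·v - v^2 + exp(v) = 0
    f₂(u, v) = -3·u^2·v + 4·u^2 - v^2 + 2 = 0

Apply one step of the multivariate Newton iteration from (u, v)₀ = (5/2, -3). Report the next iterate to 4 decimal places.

(1.5626, -1.9555)

At (5/2, -3): F = (-28.950213, 74.2500).
Jacobian J = [[-4·u - v^2 - 2·v, -2·u·v - 2·u - 2·v + exp(v)], [-6·u·v + 8·u, -3·u^2 - 2·v]].
At the point, J = [[-13.0000, 16.049787], [65.0000, -12.7500]] (det J = -877.486159).
Solving J·Δ = −F gives Δ = (-0.9374, 1.0445).
Then the next iterate is (u, v)₁ = (1.5626, -1.9555).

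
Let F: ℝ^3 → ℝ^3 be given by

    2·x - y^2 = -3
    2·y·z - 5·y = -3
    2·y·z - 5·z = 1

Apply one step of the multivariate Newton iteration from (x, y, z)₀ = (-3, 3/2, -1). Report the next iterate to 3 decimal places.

At (-3, 3/2, -1): F = (-5.250, -7.500, 1.000).
Jacobian J = [[2, -2·y, 0], [0, 2·z - 5, 2·y], [0, 2·z, 2·y - 5]].
At the point, J = [[2.000, -3.000, 0.000], [0.000, -7.000, 3.000], [0.000, -2.000, -2.000]] (det J = 40.000).
Solving J·Δ = −F gives Δ = (1.725, -0.600, 1.100).
Then the next iterate is (x, y, z)₁ = (-1.275, 0.900, 0.100).

(-1.275, 0.900, 0.100)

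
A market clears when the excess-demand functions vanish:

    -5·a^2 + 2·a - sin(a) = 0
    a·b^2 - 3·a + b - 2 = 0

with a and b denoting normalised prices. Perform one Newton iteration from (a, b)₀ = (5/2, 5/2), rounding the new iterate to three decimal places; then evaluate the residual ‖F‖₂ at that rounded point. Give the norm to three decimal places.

7.082

At (5/2, 5/2): F = (-26.84847, 8.625).
Jacobian J = [[-10·a - cos(a) + 2, 0], [b^2 - 3, 2·a·b + 1]].
At the point, J = [[-22.19886, 0.000], [3.250, 13.500]] (det J = -299.68456).
Solving J·Δ = −F gives Δ = (-1.209, -0.348).
Then the next iterate is (a, b)₁ = (1.291, 2.152).
Re-evaluating at (1.291, 2.152): F = (-6.71252, 2.25776), so ‖F‖₂ = 7.082.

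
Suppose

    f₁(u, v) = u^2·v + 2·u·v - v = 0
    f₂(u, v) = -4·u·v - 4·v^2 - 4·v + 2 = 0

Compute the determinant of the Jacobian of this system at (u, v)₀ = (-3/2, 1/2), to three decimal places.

J = [[2·u·v + 2·v, u^2 + 2·u - 1], [-4·v, -4·u - 8·v - 4]].
At the point, J = [[-0.500, -1.750], [-2.000, -2.000]].
det J = -2.500.

-2.500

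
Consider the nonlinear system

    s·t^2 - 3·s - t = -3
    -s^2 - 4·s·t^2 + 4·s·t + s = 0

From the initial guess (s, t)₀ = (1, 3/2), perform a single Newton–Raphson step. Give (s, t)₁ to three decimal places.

(1.000, 1.125)

At (1, 3/2): F = (0.750, -3.000).
Jacobian J = [[t^2 - 3, 2·s·t - 1], [-2·s - 4·t^2 + 4·t + 1, -8·s·t + 4·s]].
At the point, J = [[-0.750, 2.000], [-4.000, -8.000]] (det J = 14.000).
Solving J·Δ = −F gives Δ = (0.000, -0.375).
Then the next iterate is (s, t)₁ = (1.000, 1.125).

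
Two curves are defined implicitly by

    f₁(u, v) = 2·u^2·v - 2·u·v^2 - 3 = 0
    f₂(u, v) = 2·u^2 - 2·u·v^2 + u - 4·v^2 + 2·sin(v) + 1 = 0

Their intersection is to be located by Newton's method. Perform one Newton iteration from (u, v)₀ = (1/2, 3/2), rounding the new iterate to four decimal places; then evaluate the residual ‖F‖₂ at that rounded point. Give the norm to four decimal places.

18.6039

At (1/2, 3/2): F = (-4.5000, -7.255010).
Jacobian J = [[4·u·v - 2·v^2, 2·u^2 - 4·u·v], [4·u - 2·v^2 + 1, -4·u·v - 8·v + 2·cos(v)]].
At the point, J = [[-1.5000, -2.5000], [-1.5000, -14.858526]] (det J = 18.537788).
Solving J·Δ = −F gives Δ = (-2.6285, -0.2229).
Then the next iterate is (u, v)₁ = (-2.1285, 1.2771).
Re-evaluating at (-2.1285, 1.2771): F = (15.514935, 10.266048), so ‖F‖₂ = 18.6039.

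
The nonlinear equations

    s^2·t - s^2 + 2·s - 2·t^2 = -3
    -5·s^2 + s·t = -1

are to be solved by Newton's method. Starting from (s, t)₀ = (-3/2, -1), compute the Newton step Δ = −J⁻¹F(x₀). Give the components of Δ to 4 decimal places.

(0.6476, 0.2111)

At (-3/2, -1): F = (-6.5000, -8.7500).
Jacobian J = [[2·s·t - 2·s + 2, s^2 - 4·t], [-10·s + t, s]].
At the point, J = [[8.0000, 6.2500], [14.0000, -1.5000]] (det J = -99.5000).
Solving J·Δ = −F gives Δ = (0.6476, 0.2111).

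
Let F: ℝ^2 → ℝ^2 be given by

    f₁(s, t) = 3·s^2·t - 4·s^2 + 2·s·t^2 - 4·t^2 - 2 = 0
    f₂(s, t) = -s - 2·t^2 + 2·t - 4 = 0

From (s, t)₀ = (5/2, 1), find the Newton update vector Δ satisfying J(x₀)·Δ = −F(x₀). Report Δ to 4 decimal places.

(-5.5841, -0.4579)

At (5/2, 1): F = (-7.2500, -6.5000).
Jacobian J = [[6·s·t - 8·s + 2·t^2, 3·s^2 + 4·s·t - 8·t], [-1, -4·t + 2]].
At the point, J = [[-3.0000, 20.7500], [-1.0000, -2.0000]] (det J = 26.7500).
Solving J·Δ = −F gives Δ = (-5.5841, -0.4579).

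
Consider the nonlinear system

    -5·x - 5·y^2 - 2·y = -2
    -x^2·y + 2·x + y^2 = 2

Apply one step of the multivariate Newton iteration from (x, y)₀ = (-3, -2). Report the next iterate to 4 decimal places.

At (-3, -2): F = (1.0000, 14.0000).
Jacobian J = [[-5, -10·y - 2], [-2·x·y + 2, -x^2 + 2·y]].
At the point, J = [[-5.0000, 18.0000], [-10.0000, -13.0000]] (det J = 245.0000).
Solving J·Δ = −F gives Δ = (1.0816, 0.2449).
Then the next iterate is (x, y)₁ = (-1.9184, -1.7551).

(-1.9184, -1.7551)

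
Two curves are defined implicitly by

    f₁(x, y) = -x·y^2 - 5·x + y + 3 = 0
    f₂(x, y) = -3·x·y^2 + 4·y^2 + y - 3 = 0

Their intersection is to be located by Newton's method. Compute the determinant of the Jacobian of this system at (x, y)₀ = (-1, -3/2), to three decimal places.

J = [[-y^2 - 5, -2·x·y + 1], [-3·y^2, -6·x·y + 8·y + 1]].
At the point, J = [[-7.250, -2.000], [-6.750, -20.000]].
det J = 131.500.

131.500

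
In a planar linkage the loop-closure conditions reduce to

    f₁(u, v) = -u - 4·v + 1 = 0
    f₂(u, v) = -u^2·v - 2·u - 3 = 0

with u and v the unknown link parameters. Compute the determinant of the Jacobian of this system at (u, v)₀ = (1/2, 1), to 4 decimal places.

J = [[-1, -4], [-2·u·v - 2, -u^2]].
At the point, J = [[-1.0000, -4.0000], [-3.0000, -0.2500]].
det J = -11.7500.

-11.7500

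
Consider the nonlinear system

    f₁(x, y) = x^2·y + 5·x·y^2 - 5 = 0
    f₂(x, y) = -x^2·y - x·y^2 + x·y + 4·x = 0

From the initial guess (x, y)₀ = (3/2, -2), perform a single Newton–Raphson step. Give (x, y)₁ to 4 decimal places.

(0.6911, -1.6694)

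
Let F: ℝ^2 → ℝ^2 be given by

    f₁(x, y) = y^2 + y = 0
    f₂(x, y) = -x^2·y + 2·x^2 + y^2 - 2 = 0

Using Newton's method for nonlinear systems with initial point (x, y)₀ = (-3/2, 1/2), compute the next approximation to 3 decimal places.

At (-3/2, 1/2): F = (0.750, 1.625).
Jacobian J = [[0, 2·y + 1], [-2·x·y + 4·x, -x^2 + 2·y]].
At the point, J = [[0.000, 2.000], [-4.500, -1.250]] (det J = 9.000).
Solving J·Δ = −F gives Δ = (0.465, -0.375).
Then the next iterate is (x, y)₁ = (-1.035, 0.125).

(-1.035, 0.125)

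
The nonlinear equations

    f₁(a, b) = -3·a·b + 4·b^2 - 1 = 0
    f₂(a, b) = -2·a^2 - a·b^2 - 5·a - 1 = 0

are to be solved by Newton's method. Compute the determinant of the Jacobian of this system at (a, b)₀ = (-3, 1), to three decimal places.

-120.000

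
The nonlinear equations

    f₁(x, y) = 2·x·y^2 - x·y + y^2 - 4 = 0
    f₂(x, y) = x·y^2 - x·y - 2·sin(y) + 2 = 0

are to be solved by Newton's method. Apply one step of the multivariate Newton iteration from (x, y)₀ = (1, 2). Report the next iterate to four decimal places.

At (1, 2): F = (6.0000, 2.181405).
Jacobian J = [[2·y^2 - y, 4·x·y - x + 2·y], [y^2 - y, 2·x·y - x - 2·cos(y)]].
At the point, J = [[6.0000, 11.0000], [2.0000, 3.832294]] (det J = 0.993762).
Solving J·Δ = −F gives Δ = (1.0080, -1.0953).
Then the next iterate is (x, y)₁ = (2.0080, 0.9047).

(2.0080, 0.9047)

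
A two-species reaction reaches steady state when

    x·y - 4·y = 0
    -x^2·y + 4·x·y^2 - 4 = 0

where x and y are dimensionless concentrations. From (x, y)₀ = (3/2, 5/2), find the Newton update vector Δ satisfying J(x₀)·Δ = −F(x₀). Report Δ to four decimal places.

At (3/2, 5/2): F = (-6.2500, 27.8750).
Jacobian J = [[y, x - 4], [-2·x·y + 4·y^2, -x^2 + 8·x·y]].
At the point, J = [[2.5000, -2.5000], [17.5000, 27.7500]] (det J = 113.1250).
Solving J·Δ = −F gives Δ = (0.9171, -1.5829).

(0.9171, -1.5829)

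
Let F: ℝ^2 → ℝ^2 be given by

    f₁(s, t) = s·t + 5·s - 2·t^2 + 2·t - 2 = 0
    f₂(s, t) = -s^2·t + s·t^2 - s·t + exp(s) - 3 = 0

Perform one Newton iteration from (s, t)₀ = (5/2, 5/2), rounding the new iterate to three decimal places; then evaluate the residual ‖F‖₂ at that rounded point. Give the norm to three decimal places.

At (5/2, 5/2): F = (9.250, 2.93249).
Jacobian J = [[t + 5, s - 4·t + 2], [-2·s·t + t^2 - t + exp(s), -s^2 + 2·s·t - s]].
At the point, J = [[7.500, -5.500], [3.43249, 3.750]] (det J = 47.00372).
Solving J·Δ = −F gives Δ = (-1.081, 0.208).
Then the next iterate is (s, t)₁ = (1.419, 2.708).
Re-evaluating at (1.419, 2.708): F = (-0.31288, 2.24351), so ‖F‖₂ = 2.265.

2.265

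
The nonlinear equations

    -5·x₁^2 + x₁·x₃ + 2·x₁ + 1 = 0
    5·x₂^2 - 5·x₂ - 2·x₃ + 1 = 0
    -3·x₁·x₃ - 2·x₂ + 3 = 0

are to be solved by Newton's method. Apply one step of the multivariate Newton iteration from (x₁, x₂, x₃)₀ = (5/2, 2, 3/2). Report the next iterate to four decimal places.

At (5/2, 2, 3/2): F = (-21.5000, 8.0000, -12.2500).
Jacobian J = [[-10·x₁ + x₃ + 2, 0, x₁], [0, 10·x₂ - 5, -2], [-3·x₃, -2, -3·x₁]].
At the point, J = [[-21.5000, 0.0000, 2.5000], [0.0000, 15.0000, -2.0000], [-4.5000, -2.0000, -7.5000]] (det J = 2673.5000).
Solving J·Δ = −F gives Δ = (-1.0937, -0.6408, -0.8062).
Then the next iterate is (x₁, x₂, x₃)₁ = (1.4063, 1.3592, 0.6938).

(1.4063, 1.3592, 0.6938)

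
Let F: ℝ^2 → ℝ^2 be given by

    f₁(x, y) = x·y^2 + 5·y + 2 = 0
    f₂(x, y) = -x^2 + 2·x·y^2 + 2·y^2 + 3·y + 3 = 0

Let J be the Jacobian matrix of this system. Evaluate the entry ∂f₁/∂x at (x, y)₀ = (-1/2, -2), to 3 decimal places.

4.000

∂f₁/∂x = y^2.
At (-1/2, -2) this is 4.000.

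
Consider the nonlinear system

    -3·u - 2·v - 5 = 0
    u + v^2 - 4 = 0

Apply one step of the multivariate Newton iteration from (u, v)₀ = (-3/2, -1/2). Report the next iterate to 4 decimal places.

(0.7000, -3.5500)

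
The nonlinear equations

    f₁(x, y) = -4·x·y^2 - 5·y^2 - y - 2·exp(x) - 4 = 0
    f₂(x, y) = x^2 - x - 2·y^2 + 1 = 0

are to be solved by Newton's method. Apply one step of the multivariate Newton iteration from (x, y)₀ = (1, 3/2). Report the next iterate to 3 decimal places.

(0.222, 0.787)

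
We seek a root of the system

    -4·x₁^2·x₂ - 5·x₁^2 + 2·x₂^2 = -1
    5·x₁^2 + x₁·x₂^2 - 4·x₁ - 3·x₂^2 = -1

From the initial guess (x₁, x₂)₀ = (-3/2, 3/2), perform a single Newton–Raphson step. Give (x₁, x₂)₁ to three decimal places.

At (-3/2, 3/2): F = (-19.250, 8.125).
Jacobian J = [[-8·x₁·x₂ - 10·x₁, -4·x₁^2 + 4·x₂], [10·x₁ + x₂^2 - 4, 2·x₁·x₂ - 6·x₂]].
At the point, J = [[33.000, -3.000], [-16.750, -13.500]] (det J = -495.750).
Solving J·Δ = −F gives Δ = (0.573, -0.110).
Then the next iterate is (x₁, x₂)₁ = (-0.927, 1.390).

(-0.927, 1.390)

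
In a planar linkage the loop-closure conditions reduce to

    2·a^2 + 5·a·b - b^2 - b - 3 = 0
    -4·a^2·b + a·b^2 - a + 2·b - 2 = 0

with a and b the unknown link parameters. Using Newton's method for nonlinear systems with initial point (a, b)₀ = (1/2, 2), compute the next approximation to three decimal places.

(0.787, 1.979)

At (1/2, 2): F = (-3.500, 1.500).
Jacobian J = [[4·a + 5·b, 5·a - 2·b - 1], [-8·a·b + b^2 - 1, -4·a^2 + 2·a·b + 2]].
At the point, J = [[12.000, -2.500], [-5.000, 3.000]] (det J = 23.500).
Solving J·Δ = −F gives Δ = (0.287, -0.021).
Then the next iterate is (a, b)₁ = (0.787, 1.979).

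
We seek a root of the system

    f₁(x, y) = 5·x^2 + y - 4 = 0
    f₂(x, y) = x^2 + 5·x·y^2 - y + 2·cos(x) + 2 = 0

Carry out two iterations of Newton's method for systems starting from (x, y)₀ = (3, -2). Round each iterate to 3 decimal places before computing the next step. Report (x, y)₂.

At (3, -2): F = (39.000, 71.02002).
Jacobian J = [[10·x, 1], [2·x + 5·y^2 - 2·sin(x), 10·x·y - 1]].
At the point, J = [[30.000, 1.000], [25.71776, -61.000]] (det J = -1855.71776).
Solving J·Δ = −F gives Δ = (-1.320, 0.608).
Then the next iterate is (x, y)₁ = (1.680, -1.392).
Round to (1.680, -1.392) and repeat: F = (8.720, 22.27280), J = [[16.800, 1.000], [11.06023, -24.38560]].
Δ = (-0.558, 0.660), so (x, y)₂ = (1.122, -0.732).

(1.122, -0.732)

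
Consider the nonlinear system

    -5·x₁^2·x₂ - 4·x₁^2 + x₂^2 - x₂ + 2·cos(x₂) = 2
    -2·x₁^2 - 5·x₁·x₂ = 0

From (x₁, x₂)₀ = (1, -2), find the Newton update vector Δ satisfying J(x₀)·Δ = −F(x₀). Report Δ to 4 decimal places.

(1.7974, 3.7569)

At (1, -2): F = (9.167706, 8.0000).
Jacobian J = [[-10·x₁·x₂ - 8·x₁, -5·x₁^2 + 2·x₂ - 2·sin(x₂) - 1], [-4·x₁ - 5·x₂, -5·x₁]].
At the point, J = [[12.0000, -8.181405], [6.0000, -5.0000]] (det J = -10.911569).
Solving J·Δ = −F gives Δ = (1.7974, 3.7569).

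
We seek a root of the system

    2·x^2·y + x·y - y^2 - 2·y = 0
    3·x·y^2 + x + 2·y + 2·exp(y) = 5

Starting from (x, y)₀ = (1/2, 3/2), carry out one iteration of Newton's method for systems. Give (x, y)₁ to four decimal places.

(0.6455, 0.7262)

At (1/2, 3/2): F = (-3.7500, 10.838378).
Jacobian J = [[4·x·y + y, 2·x^2 + x - 2·y - 2], [3·y^2 + 1, 6·x·y + 2·exp(y) + 2]].
At the point, J = [[4.5000, -4.0000], [7.7500, 15.463378]] (det J = 100.585202).
Solving J·Δ = −F gives Δ = (0.1455, -0.7738).
Then the next iterate is (x, y)₁ = (0.6455, 0.7262).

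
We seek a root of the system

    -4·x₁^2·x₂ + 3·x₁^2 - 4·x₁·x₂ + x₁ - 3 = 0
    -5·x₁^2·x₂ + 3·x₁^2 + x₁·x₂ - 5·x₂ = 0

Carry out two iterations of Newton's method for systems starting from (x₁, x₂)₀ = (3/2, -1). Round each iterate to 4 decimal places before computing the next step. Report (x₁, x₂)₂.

(4.5163, -0.9828)

At (3/2, -1): F = (20.2500, 21.5000).
Jacobian J = [[-8·x₁·x₂ + 6·x₁ - 4·x₂ + 1, -4·x₁^2 - 4·x₁], [-10·x₁·x₂ + 6·x₁ + x₂, -5·x₁^2 + x₁ - 5]].
At the point, J = [[26.0000, -15.0000], [23.0000, -14.7500]] (det J = -38.5000).
Solving J·Δ = −F gives Δ = (0.6185, 2.4221).
Then the next iterate is (x₁, x₂)₁ = (2.1185, 1.4221).
Round to (2.1185, 1.4221) and repeat: F = (-24.998028, -22.545879), J = [[-16.079151, -26.426169], [-15.994089, -25.321711]].
Δ = (2.3978, -2.4049), so (x₁, x₂)₂ = (4.5163, -0.9828).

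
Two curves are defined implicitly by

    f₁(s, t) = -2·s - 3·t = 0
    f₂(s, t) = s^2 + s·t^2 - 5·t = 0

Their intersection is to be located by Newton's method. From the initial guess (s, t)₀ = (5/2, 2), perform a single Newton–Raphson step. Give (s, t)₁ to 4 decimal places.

At (5/2, 2): F = (-11.0000, 6.2500).
Jacobian J = [[-2, -3], [2·s + t^2, 2·s·t - 5]].
At the point, J = [[-2.0000, -3.0000], [9.0000, 5.0000]] (det J = 17.0000).
Solving J·Δ = −F gives Δ = (2.1324, -5.0882).
Then the next iterate is (s, t)₁ = (4.6324, -3.0882).

(4.6324, -3.0882)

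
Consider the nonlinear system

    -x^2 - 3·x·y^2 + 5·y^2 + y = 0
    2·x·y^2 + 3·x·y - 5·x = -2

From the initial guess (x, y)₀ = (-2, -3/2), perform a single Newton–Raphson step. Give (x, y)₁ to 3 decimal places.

(0.830, -1.142)

At (-2, -3/2): F = (19.250, 12.000).
Jacobian J = [[-2·x - 3·y^2, -6·x·y + 10·y + 1], [2·y^2 + 3·y - 5, 4·x·y + 3·x]].
At the point, J = [[-2.750, -32.000], [-5.000, 6.000]] (det J = -176.500).
Solving J·Δ = −F gives Δ = (2.830, 0.358).
Then the next iterate is (x, y)₁ = (0.830, -1.142).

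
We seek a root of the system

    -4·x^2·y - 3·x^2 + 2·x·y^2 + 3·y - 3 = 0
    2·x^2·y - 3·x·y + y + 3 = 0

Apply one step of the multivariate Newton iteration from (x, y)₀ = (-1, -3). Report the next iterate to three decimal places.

(-0.831, -1.091)

At (-1, -3): F = (-21.000, -15.000).
Jacobian J = [[-8·x·y - 6·x + 2·y^2, -4·x^2 + 4·x·y + 3], [4·x·y - 3·y, 2·x^2 - 3·x + 1]].
At the point, J = [[0.000, 11.000], [21.000, 6.000]] (det J = -231.000).
Solving J·Δ = −F gives Δ = (0.169, 1.909).
Then the next iterate is (x, y)₁ = (-0.831, -1.091).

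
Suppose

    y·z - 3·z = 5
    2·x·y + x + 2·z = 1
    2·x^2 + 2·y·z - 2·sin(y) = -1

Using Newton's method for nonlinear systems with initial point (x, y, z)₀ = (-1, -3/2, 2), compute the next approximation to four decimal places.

(-0.3505, -3.7692, -2.1196)

At (-1, -3/2, 2): F = (-14.0000, 5.0000, -1.005010).
Jacobian J = [[0, z, y - 3], [2·y + 1, 2·x, 2], [4·x, 2·z - 2·cos(y), 2·y]].
At the point, J = [[0.0000, 2.0000, -4.5000], [-2.0000, -2.0000, 2.0000], [-4.0000, 3.858526, -3.0000]] (det J = 42.726730).
Solving J·Δ = −F gives Δ = (0.6495, -2.2692, -4.1196).
Then the next iterate is (x, y, z)₁ = (-0.3505, -3.7692, -2.1196).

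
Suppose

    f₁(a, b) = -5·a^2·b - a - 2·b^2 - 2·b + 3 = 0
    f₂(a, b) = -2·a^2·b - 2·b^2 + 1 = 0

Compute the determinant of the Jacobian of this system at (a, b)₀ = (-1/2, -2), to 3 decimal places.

J = [[-10·a·b - 1, -5·a^2 - 4·b - 2], [-4·a·b, -2·a^2 - 4·b]].
At the point, J = [[-11.000, 4.750], [-4.000, 7.500]].
det J = -63.500.

-63.500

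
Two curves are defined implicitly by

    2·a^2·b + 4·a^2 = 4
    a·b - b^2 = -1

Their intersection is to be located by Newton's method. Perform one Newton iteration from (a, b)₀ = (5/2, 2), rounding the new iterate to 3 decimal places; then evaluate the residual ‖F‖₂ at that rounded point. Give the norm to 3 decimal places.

10.999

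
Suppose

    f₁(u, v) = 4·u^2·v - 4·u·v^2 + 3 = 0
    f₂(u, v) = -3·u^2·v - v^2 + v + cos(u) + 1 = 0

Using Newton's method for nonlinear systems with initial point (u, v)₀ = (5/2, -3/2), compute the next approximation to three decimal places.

(1.688, -1.039)

At (5/2, -3/2): F = (-57.000, 24.57386).
Jacobian J = [[8·u·v - 4·v^2, 4·u^2 - 8·u·v], [-6·u·v - sin(u), -3·u^2 - 2·v + 1]].
At the point, J = [[-39.000, 55.000], [21.90153, -14.750]] (det J = -629.33403).
Solving J·Δ = −F gives Δ = (-0.812, 0.461).
Then the next iterate is (u, v)₁ = (1.688, -1.039).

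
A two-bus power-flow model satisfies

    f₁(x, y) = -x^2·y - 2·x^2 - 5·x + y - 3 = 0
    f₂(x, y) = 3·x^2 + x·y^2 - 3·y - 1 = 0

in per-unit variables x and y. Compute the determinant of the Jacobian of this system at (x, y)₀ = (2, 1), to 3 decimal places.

22.000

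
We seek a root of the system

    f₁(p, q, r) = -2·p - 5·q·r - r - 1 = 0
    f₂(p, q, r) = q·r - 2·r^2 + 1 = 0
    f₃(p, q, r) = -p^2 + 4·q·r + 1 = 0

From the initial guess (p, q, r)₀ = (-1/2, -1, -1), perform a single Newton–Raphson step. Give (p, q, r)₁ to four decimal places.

At (-1/2, -1, -1): F = (-4.0000, 0.0000, 4.7500).
Jacobian J = [[-2, -5·r, -5·q - 1], [0, r, q - 4·r], [-2·p, 4·r, 4·q]].
At the point, J = [[-2.0000, 5.0000, 4.0000], [0.0000, -1.0000, 3.0000], [1.0000, -4.0000, -4.0000]] (det J = -13.0000).
Solving J·Δ = −F gives Δ = (2.0192, 1.2692, 0.4231).
Then the next iterate is (p, q, r)₁ = (1.5192, 0.2692, -0.5769).

(1.5192, 0.2692, -0.5769)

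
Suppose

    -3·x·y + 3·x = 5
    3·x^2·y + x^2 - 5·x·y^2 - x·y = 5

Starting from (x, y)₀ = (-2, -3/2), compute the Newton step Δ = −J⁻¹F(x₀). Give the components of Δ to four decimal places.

(2.1787, 0.6100)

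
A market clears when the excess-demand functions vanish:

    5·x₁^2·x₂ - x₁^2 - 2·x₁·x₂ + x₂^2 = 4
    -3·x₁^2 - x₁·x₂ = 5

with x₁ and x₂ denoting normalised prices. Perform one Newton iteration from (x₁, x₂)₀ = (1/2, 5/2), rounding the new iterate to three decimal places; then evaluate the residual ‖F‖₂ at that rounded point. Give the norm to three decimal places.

At (1/2, 5/2): F = (2.625, -7.000).
Jacobian J = [[10·x₁·x₂ - 2·x₁ - 2·x₂, 5·x₁^2 - 2·x₁ + 2·x₂], [-6·x₁ - x₂, -x₁]].
At the point, J = [[6.500, 5.250], [-5.500, -0.500]] (det J = 25.625).
Solving J·Δ = −F gives Δ = (-1.383, 1.212).
Then the next iterate is (x₁, x₂)₁ = (-0.883, 3.712).
Re-evaluating at (-0.883, 3.712): F = (30.02567, -4.06137), so ‖F‖₂ = 30.299.

30.299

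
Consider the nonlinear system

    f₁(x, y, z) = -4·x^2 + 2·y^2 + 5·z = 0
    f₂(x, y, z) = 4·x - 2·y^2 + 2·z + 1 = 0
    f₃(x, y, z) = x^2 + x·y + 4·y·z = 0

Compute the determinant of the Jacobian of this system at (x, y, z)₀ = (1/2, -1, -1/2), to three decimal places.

-42.000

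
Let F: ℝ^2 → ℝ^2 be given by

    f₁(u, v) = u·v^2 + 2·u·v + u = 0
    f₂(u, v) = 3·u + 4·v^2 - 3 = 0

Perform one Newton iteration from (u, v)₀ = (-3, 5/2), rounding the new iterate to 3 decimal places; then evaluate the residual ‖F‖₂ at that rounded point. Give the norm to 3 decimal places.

10.780

At (-3, 5/2): F = (-36.750, 13.000).
Jacobian J = [[v^2 + 2·v + 1, 2·u·v + 2·u], [3, 8·v]].
At the point, J = [[12.250, -21.000], [3.000, 20.000]] (det J = 308.000).
Solving J·Δ = −F gives Δ = (1.500, -0.875).
Then the next iterate is (u, v)₁ = (-1.500, 1.625).
Re-evaluating at (-1.500, 1.625): F = (-10.33594, 3.06250), so ‖F‖₂ = 10.780.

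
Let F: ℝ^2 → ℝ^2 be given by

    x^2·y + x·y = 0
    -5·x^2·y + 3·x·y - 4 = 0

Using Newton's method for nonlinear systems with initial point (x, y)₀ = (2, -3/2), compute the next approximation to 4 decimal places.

At (2, -3/2): F = (-9.0000, 17.0000).
Jacobian J = [[2·x·y + y, x^2 + x], [-10·x·y + 3·y, -5·x^2 + 3·x]].
At the point, J = [[-7.5000, 6.0000], [25.5000, -14.0000]] (det J = -48.0000).
Solving J·Δ = −F gives Δ = (0.5000, 2.1250).
Then the next iterate is (x, y)₁ = (2.5000, 0.6250).

(2.5000, 0.6250)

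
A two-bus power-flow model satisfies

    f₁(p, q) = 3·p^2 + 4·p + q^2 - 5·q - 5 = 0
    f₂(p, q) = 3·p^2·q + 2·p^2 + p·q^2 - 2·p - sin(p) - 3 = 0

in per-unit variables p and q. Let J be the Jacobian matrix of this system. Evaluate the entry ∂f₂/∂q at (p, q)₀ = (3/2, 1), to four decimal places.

9.7500

∂f₂/∂q = 3·p^2 + 2·p·q.
At (3/2, 1) this is 9.7500.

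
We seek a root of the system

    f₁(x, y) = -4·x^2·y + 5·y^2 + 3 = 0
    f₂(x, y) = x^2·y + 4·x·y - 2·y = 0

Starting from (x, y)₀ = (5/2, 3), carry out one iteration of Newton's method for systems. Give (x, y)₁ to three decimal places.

At (5/2, 3): F = (-27.000, 42.750).
Jacobian J = [[-8·x·y, -4·x^2 + 10·y], [2·x·y + 4·y, x^2 + 4·x - 2]].
At the point, J = [[-60.000, 5.000], [27.000, 14.250]] (det J = -990.000).
Solving J·Δ = −F gives Δ = (-0.605, -1.855).
Then the next iterate is (x, y)₁ = (1.895, 1.145).

(1.895, 1.145)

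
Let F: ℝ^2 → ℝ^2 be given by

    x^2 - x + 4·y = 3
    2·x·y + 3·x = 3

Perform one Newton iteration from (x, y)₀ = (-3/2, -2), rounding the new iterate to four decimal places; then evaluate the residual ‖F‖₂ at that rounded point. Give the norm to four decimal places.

3.0203

At (-3/2, -2): F = (-7.2500, -1.5000).
Jacobian J = [[2·x - 1, 4], [2·y + 3, 2·x]].
At the point, J = [[-4.0000, 4.0000], [-1.0000, -3.0000]] (det J = 16.0000).
Solving J·Δ = −F gives Δ = (-1.7344, 0.0781).
Then the next iterate is (x, y)₁ = (-3.2344, -1.9219).
Re-evaluating at (-3.2344, -1.9219): F = (3.008143, -0.270813), so ‖F‖₂ = 3.0203.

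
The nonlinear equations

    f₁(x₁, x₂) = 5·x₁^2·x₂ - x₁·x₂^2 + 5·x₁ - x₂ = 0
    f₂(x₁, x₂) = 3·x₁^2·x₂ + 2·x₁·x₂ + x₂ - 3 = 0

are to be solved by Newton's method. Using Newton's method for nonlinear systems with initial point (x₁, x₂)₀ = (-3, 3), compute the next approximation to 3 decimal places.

(-2.187, 1.910)

At (-3, 3): F = (144.000, 63.000).
Jacobian J = [[10·x₁·x₂ - x₂^2 + 5, 5·x₁^2 - 2·x₁·x₂ - 1], [6·x₁·x₂ + 2·x₂, 3·x₁^2 + 2·x₁ + 1]].
At the point, J = [[-94.000, 62.000], [-48.000, 22.000]] (det J = 908.000).
Solving J·Δ = −F gives Δ = (0.813, -1.090).
Then the next iterate is (x₁, x₂)₁ = (-2.187, 1.910).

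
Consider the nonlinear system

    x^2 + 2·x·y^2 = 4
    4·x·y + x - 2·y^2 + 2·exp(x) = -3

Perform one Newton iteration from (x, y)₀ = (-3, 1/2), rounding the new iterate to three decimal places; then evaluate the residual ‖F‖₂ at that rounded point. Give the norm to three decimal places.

At (-3, 1/2): F = (3.500, -6.40043).
Jacobian J = [[2·x + 2·y^2, 4·x·y], [4·y + 2·exp(x) + 1, 4·x - 4·y]].
At the point, J = [[-5.500, -6.000], [3.09957, -14.000]] (det J = 95.59744).
Solving J·Δ = −F gives Δ = (0.914, -0.255).
Then the next iterate is (x, y)₁ = (-2.086, 0.245).
Re-evaluating at (-2.086, 0.245): F = (0.10097, -1.00196), so ‖F‖₂ = 1.007.

1.007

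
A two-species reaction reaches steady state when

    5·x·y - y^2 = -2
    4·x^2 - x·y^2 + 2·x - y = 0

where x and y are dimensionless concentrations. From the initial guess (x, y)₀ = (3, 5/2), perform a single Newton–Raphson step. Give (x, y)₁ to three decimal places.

(1.140, 1.500)

At (3, 5/2): F = (33.250, 20.750).
Jacobian J = [[5·y, 5·x - 2·y], [8·x - y^2 + 2, -2·x·y - 1]].
At the point, J = [[12.500, 10.000], [19.750, -16.000]] (det J = -397.500).
Solving J·Δ = −F gives Δ = (-1.860, -1.000).
Then the next iterate is (x, y)₁ = (1.140, 1.500).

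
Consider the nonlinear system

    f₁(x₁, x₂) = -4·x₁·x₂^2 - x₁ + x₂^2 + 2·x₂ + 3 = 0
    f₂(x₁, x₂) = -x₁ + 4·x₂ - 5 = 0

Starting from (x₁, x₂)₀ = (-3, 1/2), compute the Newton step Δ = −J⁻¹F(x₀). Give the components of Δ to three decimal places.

At (-3, 1/2): F = (10.250, 0.000).
Jacobian J = [[-4·x₂^2 - 1, -8·x₁·x₂ + 2·x₂ + 2], [-1, 4]].
At the point, J = [[-2.000, 15.000], [-1.000, 4.000]] (det J = 7.000).
Solving J·Δ = −F gives Δ = (-5.857, -1.464).

(-5.857, -1.464)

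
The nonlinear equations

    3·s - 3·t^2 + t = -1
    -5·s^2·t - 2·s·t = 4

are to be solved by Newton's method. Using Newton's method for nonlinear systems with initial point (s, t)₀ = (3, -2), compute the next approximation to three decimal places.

At (3, -2): F = (-4.000, 98.000).
Jacobian J = [[3, -6·t + 1], [-10·s·t - 2·t, -5·s^2 - 2·s]].
At the point, J = [[3.000, 13.000], [64.000, -51.000]] (det J = -985.000).
Solving J·Δ = −F gives Δ = (-1.086, 0.558).
Then the next iterate is (s, t)₁ = (1.914, -1.442).

(1.914, -1.442)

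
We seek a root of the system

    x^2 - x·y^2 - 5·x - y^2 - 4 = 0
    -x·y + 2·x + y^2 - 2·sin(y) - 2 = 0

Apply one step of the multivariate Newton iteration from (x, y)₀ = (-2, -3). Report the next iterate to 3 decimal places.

(-1.176, -2.306)

At (-2, -3): F = (19.000, -2.71776).
Jacobian J = [[2·x - y^2 - 5, -2·x·y - 2·y], [-y + 2, -x + 2·y - 2·cos(y)]].
At the point, J = [[-18.000, -6.000], [5.000, -2.02002]] (det J = 66.36027).
Solving J·Δ = −F gives Δ = (0.824, 0.694).
Then the next iterate is (x, y)₁ = (-1.176, -2.306).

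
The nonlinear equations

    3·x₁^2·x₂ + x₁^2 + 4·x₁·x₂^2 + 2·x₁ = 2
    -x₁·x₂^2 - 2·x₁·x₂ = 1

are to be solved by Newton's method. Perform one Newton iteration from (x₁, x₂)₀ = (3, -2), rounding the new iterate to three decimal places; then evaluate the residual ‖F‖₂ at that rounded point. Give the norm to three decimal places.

0.071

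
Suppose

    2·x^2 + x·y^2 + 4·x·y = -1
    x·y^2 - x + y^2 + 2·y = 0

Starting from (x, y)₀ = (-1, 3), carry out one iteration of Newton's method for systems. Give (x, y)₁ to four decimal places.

(-1.2982, 0.6930)

At (-1, 3): F = (-18.0000, 7.0000).
Jacobian J = [[4·x + y^2 + 4·y, 2·x·y + 4·x], [y^2 - 1, 2·x·y + 2·y + 2]].
At the point, J = [[17.0000, -10.0000], [8.0000, 2.0000]] (det J = 114.0000).
Solving J·Δ = −F gives Δ = (-0.2982, -2.3070).
Then the next iterate is (x, y)₁ = (-1.2982, 0.6930).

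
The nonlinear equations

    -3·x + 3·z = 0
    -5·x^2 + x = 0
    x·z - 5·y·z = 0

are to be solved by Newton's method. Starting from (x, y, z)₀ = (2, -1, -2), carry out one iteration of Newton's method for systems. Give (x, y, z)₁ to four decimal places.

(1.0526, -1.9263, 1.0526)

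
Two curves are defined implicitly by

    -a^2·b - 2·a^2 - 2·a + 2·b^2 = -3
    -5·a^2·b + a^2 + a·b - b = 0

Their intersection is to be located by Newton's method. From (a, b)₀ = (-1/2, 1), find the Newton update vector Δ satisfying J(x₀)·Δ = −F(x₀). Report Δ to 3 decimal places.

At (-1/2, 1): F = (5.250, -2.500).
Jacobian J = [[-2·a·b - 4·a - 2, -a^2 + 4·b], [-10·a·b + 2·a + b, -5·a^2 + a - 1]].
At the point, J = [[1.000, 3.750], [5.000, -2.750]] (det J = -21.500).
Solving J·Δ = −F gives Δ = (-0.235, -1.337).

(-0.235, -1.337)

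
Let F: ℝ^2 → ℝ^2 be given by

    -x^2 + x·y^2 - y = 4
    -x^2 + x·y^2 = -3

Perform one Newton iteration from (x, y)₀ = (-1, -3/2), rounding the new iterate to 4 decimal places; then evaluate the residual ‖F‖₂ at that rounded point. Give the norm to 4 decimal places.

At (-1, -3/2): F = (-5.7500, -0.2500).
Jacobian J = [[-2·x + y^2, 2·x·y - 1], [-2·x + y^2, 2·x·y]].
At the point, J = [[4.2500, 2.0000], [4.2500, 3.0000]] (det J = 4.2500).
Solving J·Δ = −F gives Δ = (3.9412, -5.5000).
Then the next iterate is (x, y)₁ = (2.9412, -7.0000).
Re-evaluating at (2.9412, -7.0000): F = (138.468143, 138.468143), so ‖F‖₂ = 195.8235.

195.8235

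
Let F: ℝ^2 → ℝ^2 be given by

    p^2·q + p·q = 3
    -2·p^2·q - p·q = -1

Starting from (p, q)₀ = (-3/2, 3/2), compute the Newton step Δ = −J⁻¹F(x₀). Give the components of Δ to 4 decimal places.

(-2.4444, -7.2778)

At (-3/2, 3/2): F = (-1.8750, -3.5000).
Jacobian J = [[2·p·q + q, p^2 + p], [-4·p·q - q, -2·p^2 - p]].
At the point, J = [[-3.0000, 0.7500], [7.5000, -3.0000]] (det J = 3.3750).
Solving J·Δ = −F gives Δ = (-2.4444, -7.2778).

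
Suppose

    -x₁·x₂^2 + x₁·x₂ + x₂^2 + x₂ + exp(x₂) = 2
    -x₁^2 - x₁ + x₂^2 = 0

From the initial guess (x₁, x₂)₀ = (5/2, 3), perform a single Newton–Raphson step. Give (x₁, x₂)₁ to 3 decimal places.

(0.814, 1.272)

At (5/2, 3): F = (15.08554, 0.250).
Jacobian J = [[-x₂^2 + x₂, -2·x₁·x₂ + x₁ + 2·x₂ + exp(x₂) + 1], [-2·x₁ - 1, 2·x₂]].
At the point, J = [[-6.000, 14.58554], [-6.000, 6.000]] (det J = 51.51322).
Solving J·Δ = −F gives Δ = (-1.686, -1.728).
Then the next iterate is (x₁, x₂)₁ = (0.814, 1.272).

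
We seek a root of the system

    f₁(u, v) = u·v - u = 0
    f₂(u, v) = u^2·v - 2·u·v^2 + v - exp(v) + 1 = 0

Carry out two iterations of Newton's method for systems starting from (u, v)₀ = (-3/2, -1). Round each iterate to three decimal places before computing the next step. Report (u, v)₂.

(0.059, -0.757)

At (-3/2, -1): F = (3.000, 0.38212).
Jacobian J = [[v - 1, u], [2·u·v - 2·v^2, u^2 - 4·u·v - exp(v) + 1]].
At the point, J = [[-2.000, -1.500], [1.000, -3.11788]] (det J = 7.73576).
Solving J·Δ = −F gives Δ = (1.135, 0.487).
Then the next iterate is (u, v)₁ = (-0.365, -0.513).
Round to (-0.365, -0.513) and repeat: F = (0.55224, 0.01207), J = [[-1.513, -0.365], [-0.15185, -0.21445]].
Δ = (0.424, -0.244), so (u, v)₂ = (0.059, -0.757).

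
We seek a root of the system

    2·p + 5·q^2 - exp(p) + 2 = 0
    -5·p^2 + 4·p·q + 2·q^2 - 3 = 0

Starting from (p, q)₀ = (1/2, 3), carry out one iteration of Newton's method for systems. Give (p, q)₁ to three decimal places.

(0.775, 1.452)

At (1/2, 3): F = (46.35128, 19.750).
Jacobian J = [[-exp(p) + 2, 10·q], [-10·p + 4·q, 4·p + 4·q]].
At the point, J = [[0.35128, 30.000], [7.000, 14.000]] (det J = -205.08210).
Solving J·Δ = −F gives Δ = (0.275, -1.548).
Then the next iterate is (p, q)₁ = (0.775, 1.452).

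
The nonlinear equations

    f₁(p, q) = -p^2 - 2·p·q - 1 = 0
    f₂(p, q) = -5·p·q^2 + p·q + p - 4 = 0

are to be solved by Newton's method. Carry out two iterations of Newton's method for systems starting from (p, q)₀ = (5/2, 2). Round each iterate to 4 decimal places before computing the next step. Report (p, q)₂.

(0.0406, 1.2667)

At (5/2, 2): F = (-17.2500, -46.5000).
Jacobian J = [[-2·p - 2·q, -2·p], [-5·q^2 + q + 1, -10·p·q + p]].
At the point, J = [[-9.0000, -5.0000], [-17.0000, -47.5000]] (det J = 342.5000).
Solving J·Δ = −F gives Δ = (-1.7135, -0.3657).
Then the next iterate is (p, q)₁ = (0.7865, 1.6343).
Round to (0.7865, 1.6343) and repeat: F = (-4.189336, -12.431581), J = [[-4.8416, -1.5730], [-10.720382, -12.067270]].
Δ = (-0.7459, -0.3676), so (p, q)₂ = (0.0406, 1.2667).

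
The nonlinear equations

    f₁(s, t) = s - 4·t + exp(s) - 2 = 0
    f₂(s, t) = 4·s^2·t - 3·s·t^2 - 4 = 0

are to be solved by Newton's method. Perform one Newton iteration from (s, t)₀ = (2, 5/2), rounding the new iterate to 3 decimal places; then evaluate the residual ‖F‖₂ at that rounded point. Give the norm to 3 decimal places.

4.647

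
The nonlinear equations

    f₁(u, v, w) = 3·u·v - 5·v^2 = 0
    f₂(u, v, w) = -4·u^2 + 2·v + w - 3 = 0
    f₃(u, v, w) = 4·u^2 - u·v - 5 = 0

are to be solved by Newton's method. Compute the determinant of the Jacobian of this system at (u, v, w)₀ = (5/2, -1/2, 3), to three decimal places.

J = [[3·v, 3·u - 10·v, 0], [-8·u, 2, 1], [8·u - v, -u, 0]].
At the point, J = [[-1.500, 12.500, 0.000], [-20.000, 2.000, 1.000], [20.500, -2.500, 0.000]].
det J = 252.500.

252.500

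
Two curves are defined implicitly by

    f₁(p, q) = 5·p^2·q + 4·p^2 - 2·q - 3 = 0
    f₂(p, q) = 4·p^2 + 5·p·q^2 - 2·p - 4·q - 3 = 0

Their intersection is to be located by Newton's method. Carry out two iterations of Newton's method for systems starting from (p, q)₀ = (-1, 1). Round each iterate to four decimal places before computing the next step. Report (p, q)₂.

At (-1, 1): F = (4.0000, -6.0000).
Jacobian J = [[10·p·q + 8·p, 5·p^2 - 2], [8·p + 5·q^2 - 2, 10·p·q - 4]].
At the point, J = [[-18.0000, 3.0000], [-5.0000, -14.0000]] (det J = 267.0000).
Solving J·Δ = −F gives Δ = (0.1423, -0.4794).
Then the next iterate is (p, q)₁ = (-0.8577, 0.5206).
Round to (-0.8577, 0.5206) and repeat: F = (0.816292, -1.586691), J = [[-11.326786, 1.678246], [-7.506478, -8.465186]].
Δ = (0.0392, -0.2222), so (p, q)₂ = (-0.8185, 0.2984).

(-0.8185, 0.2984)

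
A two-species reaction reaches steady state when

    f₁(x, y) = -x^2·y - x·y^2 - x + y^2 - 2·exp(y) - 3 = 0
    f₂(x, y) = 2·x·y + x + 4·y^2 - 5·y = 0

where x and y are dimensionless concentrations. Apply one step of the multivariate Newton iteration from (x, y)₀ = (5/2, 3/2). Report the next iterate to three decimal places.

(0.509, 1.205)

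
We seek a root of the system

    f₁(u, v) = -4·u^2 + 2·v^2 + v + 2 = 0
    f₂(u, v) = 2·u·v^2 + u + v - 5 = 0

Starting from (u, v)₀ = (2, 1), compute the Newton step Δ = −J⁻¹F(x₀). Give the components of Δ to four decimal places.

(-0.6855, 0.0063)

At (2, 1): F = (-11.0000, 2.0000).
Jacobian J = [[-8·u, 4·v + 1], [2·v^2 + 1, 4·u·v + 1]].
At the point, J = [[-16.0000, 5.0000], [3.0000, 9.0000]] (det J = -159.0000).
Solving J·Δ = −F gives Δ = (-0.6855, 0.0063).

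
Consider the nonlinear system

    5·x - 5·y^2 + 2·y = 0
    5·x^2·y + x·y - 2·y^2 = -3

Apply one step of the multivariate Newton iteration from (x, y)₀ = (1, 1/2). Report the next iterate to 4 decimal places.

At (1, 1/2): F = (4.7500, 5.5000).
Jacobian J = [[5, -10·y + 2], [10·x·y + y, 5·x^2 + x - 4·y]].
At the point, J = [[5.0000, -3.0000], [5.5000, 4.0000]] (det J = 36.5000).
Solving J·Δ = −F gives Δ = (-0.9726, -0.0377).
Then the next iterate is (x, y)₁ = (0.0274, 0.4623).

(0.0274, 0.4623)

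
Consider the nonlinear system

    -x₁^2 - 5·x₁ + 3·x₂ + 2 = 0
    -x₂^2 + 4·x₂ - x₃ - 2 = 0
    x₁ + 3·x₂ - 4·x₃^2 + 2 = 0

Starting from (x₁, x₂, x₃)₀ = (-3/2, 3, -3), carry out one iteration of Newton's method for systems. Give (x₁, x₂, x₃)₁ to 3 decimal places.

At (-3/2, 3, -3): F = (16.250, 4.000, -26.500).
Jacobian J = [[-2·x₁ - 5, 3, 0], [0, -2·x₂ + 4, -1], [1, 3, -8·x₃]].
At the point, J = [[-2.000, 3.000, 0.000], [0.000, -2.000, -1.000], [1.000, 3.000, 24.000]] (det J = 87.000).
Solving J·Δ = −F gives Δ = (10.802, 1.784, 0.431).
Then the next iterate is (x₁, x₂, x₃)₁ = (9.302, 4.784, -2.569).

(9.302, 4.784, -2.569)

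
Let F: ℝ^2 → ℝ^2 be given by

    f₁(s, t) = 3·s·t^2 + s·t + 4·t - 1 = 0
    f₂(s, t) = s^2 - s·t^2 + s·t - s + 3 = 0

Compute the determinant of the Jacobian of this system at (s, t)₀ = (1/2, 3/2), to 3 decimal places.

-1.500

J = [[3·t^2 + t, 6·s·t + s + 4], [2·s - t^2 + t - 1, -2·s·t + s]].
At the point, J = [[8.250, 9.000], [-0.750, -1.000]].
det J = -1.500.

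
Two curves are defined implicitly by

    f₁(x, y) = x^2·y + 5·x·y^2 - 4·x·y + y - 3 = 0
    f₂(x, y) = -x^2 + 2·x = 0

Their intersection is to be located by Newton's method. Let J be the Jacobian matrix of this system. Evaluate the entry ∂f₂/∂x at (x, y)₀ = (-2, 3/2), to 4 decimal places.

6.0000

∂f₂/∂x = -2·x + 2.
At (-2, 3/2) this is 6.0000.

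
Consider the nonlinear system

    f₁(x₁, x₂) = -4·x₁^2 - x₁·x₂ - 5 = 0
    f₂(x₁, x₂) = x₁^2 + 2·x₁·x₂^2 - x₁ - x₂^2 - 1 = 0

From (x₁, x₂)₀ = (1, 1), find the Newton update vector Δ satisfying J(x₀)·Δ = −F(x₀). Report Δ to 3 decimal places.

(-1.333, 2.000)

At (1, 1): F = (-10.000, 0.000).
Jacobian J = [[-8·x₁ - x₂, -x₁], [2·x₁ + 2·x₂^2 - 1, 4·x₁·x₂ - 2·x₂]].
At the point, J = [[-9.000, -1.000], [3.000, 2.000]] (det J = -15.000).
Solving J·Δ = −F gives Δ = (-1.333, 2.000).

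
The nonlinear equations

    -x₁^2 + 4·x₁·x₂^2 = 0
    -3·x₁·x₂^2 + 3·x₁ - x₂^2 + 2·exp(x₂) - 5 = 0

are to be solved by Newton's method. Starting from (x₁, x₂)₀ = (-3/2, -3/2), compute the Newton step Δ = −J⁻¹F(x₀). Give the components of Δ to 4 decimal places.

(3.3788, -1.3775)

At (-3/2, -3/2): F = (-15.7500, -1.178740).
Jacobian J = [[-2·x₁ + 4·x₂^2, 8·x₁·x₂], [-3·x₂^2 + 3, -6·x₁·x₂ - 2·x₂ + 2·exp(x₂)]].
At the point, J = [[12.0000, 18.0000], [-3.7500, -10.053740]] (det J = -53.144876).
Solving J·Δ = −F gives Δ = (3.3788, -1.3775).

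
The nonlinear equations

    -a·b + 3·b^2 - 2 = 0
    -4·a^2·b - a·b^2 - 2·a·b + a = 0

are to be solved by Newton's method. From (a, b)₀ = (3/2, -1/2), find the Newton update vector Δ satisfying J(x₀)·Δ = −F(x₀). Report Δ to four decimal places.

At (3/2, -1/2): F = (-0.5000, 7.1250).
Jacobian J = [[-b, -a + 6·b], [-8·a·b - b^2 - 2·b + 1, -4·a^2 - 2·a·b - 2·a]].
At the point, J = [[0.5000, -4.5000], [7.7500, -10.5000]] (det J = 29.6250).
Solving J·Δ = −F gives Δ = (-1.2595, -0.2511).

(-1.2595, -0.2511)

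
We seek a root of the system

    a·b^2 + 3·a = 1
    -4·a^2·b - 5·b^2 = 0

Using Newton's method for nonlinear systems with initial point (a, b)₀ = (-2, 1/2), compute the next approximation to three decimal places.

(0.660, 1.073)

At (-2, 1/2): F = (-7.500, -9.250).
Jacobian J = [[b^2 + 3, 2·a·b], [-8·a·b, -4·a^2 - 10·b]].
At the point, J = [[3.250, -2.000], [8.000, -21.000]] (det J = -52.250).
Solving J·Δ = −F gives Δ = (2.660, 0.573).
Then the next iterate is (a, b)₁ = (0.660, 1.073).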